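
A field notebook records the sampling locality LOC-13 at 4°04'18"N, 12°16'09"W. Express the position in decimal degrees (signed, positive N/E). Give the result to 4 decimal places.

+4.0717°, -12.2692°

lat: 4.0717° N → +4.0717°
lon: 12.2692° W → -12.2692°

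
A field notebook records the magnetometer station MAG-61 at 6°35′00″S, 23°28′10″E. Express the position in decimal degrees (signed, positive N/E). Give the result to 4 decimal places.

lat: 6.5833° S → -6.5833°
lon: 23.4694° E → +23.4694°

-6.5833°, +23.4694°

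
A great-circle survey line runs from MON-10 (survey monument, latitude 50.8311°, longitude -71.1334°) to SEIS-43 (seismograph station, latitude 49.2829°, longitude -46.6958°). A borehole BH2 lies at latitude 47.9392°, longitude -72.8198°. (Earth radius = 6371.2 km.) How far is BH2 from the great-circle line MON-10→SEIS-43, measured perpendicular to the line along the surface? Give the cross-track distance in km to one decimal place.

310.9 km

δ₁₃ = central angle MON-10→BH2 = 0.053984 rad  (haversine)
θ₁₃ = bearing MON-10→BH2 = 201.431°,  θ₁₂ = bearing MON-10→SEIS-43 = 86.123°
dₓₜ = R·arcsin(sin δ₁₃ · sin(θ₁₃ − θ₁₂)) = 6371.2·arcsin(0.05396·sin(115.308°)) = 310.902 km
|dₓₜ| = 310.902 km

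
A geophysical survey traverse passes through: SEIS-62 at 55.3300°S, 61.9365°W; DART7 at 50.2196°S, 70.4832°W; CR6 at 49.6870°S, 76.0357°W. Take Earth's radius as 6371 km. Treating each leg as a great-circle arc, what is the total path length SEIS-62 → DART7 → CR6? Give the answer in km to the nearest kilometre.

SEIS-62→DART7: c = 0.126710 rad, d = 807.27 km
DART7→CR6: c = 0.063026 rad, d = 401.54 km
Total = 807.27 + 401.54 = 1208.81 km

1209 km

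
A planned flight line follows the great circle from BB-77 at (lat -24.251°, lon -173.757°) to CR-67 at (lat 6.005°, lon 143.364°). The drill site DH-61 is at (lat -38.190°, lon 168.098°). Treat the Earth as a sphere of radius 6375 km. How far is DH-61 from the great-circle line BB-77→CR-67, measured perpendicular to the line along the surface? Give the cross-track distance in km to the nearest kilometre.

2247 km

δ₁₃ = central angle BB-77→DH-61 = 0.362772 rad  (haversine)
θ₁₃ = bearing BB-77→DH-61 = 223.610°,  θ₁₂ = bearing BB-77→CR-67 = 300.254°
dₓₜ = R·arcsin(sin δ₁₃ · sin(θ₁₃ − θ₁₂)) = 6375·arcsin(0.35487·sin(-76.644°)) = -2247.350 km
|dₓₜ| = 2247.350 km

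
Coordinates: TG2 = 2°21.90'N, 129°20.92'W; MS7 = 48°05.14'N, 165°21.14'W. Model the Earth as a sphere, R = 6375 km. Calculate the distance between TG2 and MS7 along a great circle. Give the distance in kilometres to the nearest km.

6142 km

TG2: φ = +2.36500°, λ = -129.34867°
MS7: φ = +48.08567°, λ = -165.35233°
Δφ = 45.7207°,  Δλ = -36.0037°
a = sin²(Δφ/2) + cos φ₁ cos φ₂ sin²(Δλ/2) = 0.214670
c = 2·arcsin(√a) = 0.963486 rad = 55.2037°
d = R·c = 6375 × 0.963486 = 6142.2 km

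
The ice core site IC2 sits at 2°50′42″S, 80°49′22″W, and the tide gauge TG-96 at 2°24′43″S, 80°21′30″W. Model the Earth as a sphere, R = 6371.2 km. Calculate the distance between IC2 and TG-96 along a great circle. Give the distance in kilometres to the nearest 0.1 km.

IC2: φ = -2.84500°, λ = -80.82278°
TG-96: φ = -2.41194°, λ = -80.35833°
Δφ = 0.4331°,  Δλ = 0.4644°
a = sin²(Δφ/2) + cos φ₁ cos φ₂ sin²(Δλ/2) = 0.000031
c = 2·arcsin(√a) = 0.011077 rad = 0.6347°
d = R·c = 6371.2 × 0.011077 = 70.6 km

70.6 km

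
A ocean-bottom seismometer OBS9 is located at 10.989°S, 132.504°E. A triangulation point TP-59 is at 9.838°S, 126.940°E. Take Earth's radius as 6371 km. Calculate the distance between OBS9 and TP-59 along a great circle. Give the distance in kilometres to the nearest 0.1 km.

621.8 km

Δφ = 1.1510°,  Δλ = -5.5640°
a = sin²(Δφ/2) + cos φ₁ cos φ₂ sin²(Δλ/2) = 0.002379
c = 2·arcsin(√a) = 0.097597 rad = 5.5919°
d = R·c = 6371 × 0.097597 = 621.8 km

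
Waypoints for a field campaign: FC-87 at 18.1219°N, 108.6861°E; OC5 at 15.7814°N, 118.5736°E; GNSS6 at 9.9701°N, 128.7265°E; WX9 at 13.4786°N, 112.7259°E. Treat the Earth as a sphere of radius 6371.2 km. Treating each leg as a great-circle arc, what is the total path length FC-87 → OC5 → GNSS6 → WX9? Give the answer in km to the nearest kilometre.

4144 km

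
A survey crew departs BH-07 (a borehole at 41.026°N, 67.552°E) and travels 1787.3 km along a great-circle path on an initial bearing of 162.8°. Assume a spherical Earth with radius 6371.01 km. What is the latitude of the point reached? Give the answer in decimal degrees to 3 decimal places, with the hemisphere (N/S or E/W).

δ = d/R = 1787.3/6371.01 = 0.280536 rad
φ₂ = arcsin(sin φ₁ cos δ + cos φ₁ sin δ cos θ)
   = arcsin(0.65640·0.96091 + 0.75441·0.27687·-0.95528) = 25.54420°
λ₂ = λ₁ + atan2(sin θ sin δ cos φ₁, cos δ − sin φ₁ sin φ₂) = 72.75834°

25.544°N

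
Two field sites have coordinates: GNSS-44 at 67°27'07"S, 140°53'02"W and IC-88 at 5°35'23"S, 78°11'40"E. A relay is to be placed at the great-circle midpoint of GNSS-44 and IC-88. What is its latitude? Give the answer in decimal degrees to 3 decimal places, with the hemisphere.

54.129°S

GNSS-44: φ = -67.45194°, λ = -140.88389°
IC-88: φ = -5.58972°, λ = +78.19444°
Bx = cos φ₂ cos Δλ = -0.772594,  By = cos φ₂ sin Δλ = -0.627385
φₘ = atan2(sin φ₁ + sin φ₂, √((cos φ₁ + Bx)² + By²)) = -54.12898°
λₘ = λ₁ + atan2(By, cos φ₁ + Bx) = 97.30686°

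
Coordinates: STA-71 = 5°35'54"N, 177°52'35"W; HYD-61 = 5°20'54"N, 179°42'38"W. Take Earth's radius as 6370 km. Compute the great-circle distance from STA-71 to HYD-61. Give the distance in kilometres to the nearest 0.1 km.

204.9 km

STA-71: φ = +5.59833°, λ = -177.87639°
HYD-61: φ = +5.34833°, λ = -179.71056°
Δφ = -0.2500°,  Δλ = -1.8342°
a = sin²(Δφ/2) + cos φ₁ cos φ₂ sin²(Δλ/2) = 0.000259
c = 2·arcsin(√a) = 0.032164 rad = 1.8428°
d = R·c = 6370 × 0.032164 = 204.9 km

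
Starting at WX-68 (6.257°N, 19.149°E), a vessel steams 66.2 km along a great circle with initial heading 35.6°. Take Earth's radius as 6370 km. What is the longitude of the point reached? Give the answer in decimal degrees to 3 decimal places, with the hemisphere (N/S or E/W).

19.498°E

δ = d/R = 66.2/6370 = 0.010392 rad
φ₂ = arcsin(sin φ₁ cos δ + cos φ₁ sin δ cos θ)
   = arcsin(0.10899·0.99995 + 0.99404·0.01039·0.81310) = 6.74104°
λ₂ = λ₁ + atan2(sin θ sin δ cos φ₁, cos δ − sin φ₁ sin φ₂) = 19.49803°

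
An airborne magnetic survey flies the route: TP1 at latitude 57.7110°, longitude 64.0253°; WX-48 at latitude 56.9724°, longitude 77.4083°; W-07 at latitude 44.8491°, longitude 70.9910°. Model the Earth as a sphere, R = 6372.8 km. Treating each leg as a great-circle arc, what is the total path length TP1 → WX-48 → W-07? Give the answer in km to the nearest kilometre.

2226 km

TP1→WX-48: c = 0.126493 rad, d = 806.11 km
WX-48→W-07: c = 0.222827 rad, d = 1420.03 km
Total = 806.11 + 1420.03 = 2226.14 km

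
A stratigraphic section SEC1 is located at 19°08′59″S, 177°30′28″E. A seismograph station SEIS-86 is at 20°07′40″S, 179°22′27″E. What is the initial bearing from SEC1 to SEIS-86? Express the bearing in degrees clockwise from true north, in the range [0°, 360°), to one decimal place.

119.4°

SEC1: φ = -19.14972°, λ = +177.50778°
SEIS-86: φ = -20.12778°, λ = +179.37417°
Δλ = 1.8664°
y = sin Δλ · cos φ₂ = 0.030580
x = cos φ₁ sin φ₂ − sin φ₁ cos φ₂ cos Δλ = -0.017233
θ = atan2(y, x) = 119.4029° → 119.4029° (mod 360°)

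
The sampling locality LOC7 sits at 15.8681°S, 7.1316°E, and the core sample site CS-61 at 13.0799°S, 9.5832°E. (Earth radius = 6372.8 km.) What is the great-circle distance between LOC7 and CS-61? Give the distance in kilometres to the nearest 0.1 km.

Δφ = 2.7882°,  Δλ = 2.4516°
a = sin²(Δφ/2) + cos φ₁ cos φ₂ sin²(Δλ/2) = 0.001021
c = 2·arcsin(√a) = 0.063908 rad = 3.6616°
d = R·c = 6372.8 × 0.063908 = 407.3 km

407.3 km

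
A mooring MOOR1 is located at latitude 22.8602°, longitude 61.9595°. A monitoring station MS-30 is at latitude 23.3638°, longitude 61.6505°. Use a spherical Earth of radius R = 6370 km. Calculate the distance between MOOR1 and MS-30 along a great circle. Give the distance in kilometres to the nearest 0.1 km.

64.3 km

Δφ = 0.5036°,  Δλ = -0.3090°
a = sin²(Δφ/2) + cos φ₁ cos φ₂ sin²(Δλ/2) = 0.000025
c = 2·arcsin(√a) = 0.010092 rad = 0.5783°
d = R·c = 6370 × 0.010092 = 64.3 km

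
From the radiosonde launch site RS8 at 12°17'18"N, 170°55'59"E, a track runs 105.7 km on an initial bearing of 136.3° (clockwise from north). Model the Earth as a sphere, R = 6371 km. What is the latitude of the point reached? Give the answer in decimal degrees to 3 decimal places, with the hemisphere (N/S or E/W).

RS8: φ = +12.28833°, λ = +170.93306°
δ = d/R = 105.7/6371 = 0.016591 rad
φ₂ = arcsin(sin φ₁ cos δ + cos φ₁ sin δ cos θ)
   = arcsin(0.21283·0.99986 + 0.97709·0.01659·-0.72297) = 11.60029°
λ₂ = λ₁ + atan2(sin θ sin δ cos φ₁, cos δ − sin φ₁ sin φ₂) = 171.60348°

11.600°N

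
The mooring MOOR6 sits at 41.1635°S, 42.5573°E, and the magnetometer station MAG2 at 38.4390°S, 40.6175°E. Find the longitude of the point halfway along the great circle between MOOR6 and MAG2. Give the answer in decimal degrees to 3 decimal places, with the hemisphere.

Bx = cos φ₂ cos Δλ = 0.782822,  By = cos φ₂ sin Δλ = -0.026513
φₘ = atan2(sin φ₁ + sin φ₂, √((cos φ₁ + Bx)² + By²)) = -39.80529°
λₘ = λ₁ + atan2(By, cos φ₁ + Bx) = 41.56818°

41.568°E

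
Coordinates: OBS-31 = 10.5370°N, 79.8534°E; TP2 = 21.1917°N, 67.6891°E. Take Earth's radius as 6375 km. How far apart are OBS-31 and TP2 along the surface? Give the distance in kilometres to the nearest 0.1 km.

1758.9 km

Δφ = 10.6547°,  Δλ = -12.1643°
a = sin²(Δφ/2) + cos φ₁ cos φ₂ sin²(Δλ/2) = 0.018911
c = 2·arcsin(√a) = 0.275909 rad = 15.8084°
d = R·c = 6375 × 0.275909 = 1758.9 km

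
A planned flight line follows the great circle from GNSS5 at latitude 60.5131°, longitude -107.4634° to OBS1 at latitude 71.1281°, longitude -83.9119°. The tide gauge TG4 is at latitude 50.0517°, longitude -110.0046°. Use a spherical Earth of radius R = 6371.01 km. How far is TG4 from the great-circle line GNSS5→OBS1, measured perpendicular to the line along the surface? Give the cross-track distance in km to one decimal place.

455.8 km

δ₁₃ = central angle GNSS5→TG4 = 0.184290 rad  (haversine)
θ₁₃ = bearing GNSS5→TG4 = 188.938°,  θ₁₂ = bearing GNSS5→OBS1 = 31.897°
dₓₜ = R·arcsin(sin δ₁₃ · sin(θ₁₃ − θ₁₂)) = 6371.01·arcsin(0.18325·sin(157.041°)) = 455.798 km
|dₓₜ| = 455.798 km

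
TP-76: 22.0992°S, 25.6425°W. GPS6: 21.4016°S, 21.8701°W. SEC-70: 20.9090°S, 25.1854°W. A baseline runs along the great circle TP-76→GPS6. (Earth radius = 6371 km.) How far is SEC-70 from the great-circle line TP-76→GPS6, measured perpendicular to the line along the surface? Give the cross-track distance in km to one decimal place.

δ₁₃ = central angle TP-76→SEC-70 = 0.022059 rad  (haversine)
θ₁₃ = bearing TP-76→SEC-70 = 19.747°,  θ₁₂ = bearing TP-76→GPS6 = 79.443°
dₓₜ = R·arcsin(sin δ₁₃ · sin(θ₁₃ − θ₁₂)) = 6371·arcsin(0.02206·sin(-59.696°)) = -121.333 km
|dₓₜ| = 121.333 km

121.3 km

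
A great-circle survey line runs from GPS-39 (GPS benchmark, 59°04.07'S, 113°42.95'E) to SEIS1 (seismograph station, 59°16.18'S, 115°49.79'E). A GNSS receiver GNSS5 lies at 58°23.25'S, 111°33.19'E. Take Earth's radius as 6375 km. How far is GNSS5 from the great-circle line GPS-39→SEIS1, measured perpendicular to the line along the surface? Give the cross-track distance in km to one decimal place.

GPS-39: φ = -59.06783°, λ = +113.71583°
SEIS1: φ = -59.26967°, λ = +115.82983°
GNSS5: φ = -58.38750°, λ = +111.55317°
δ₁₃ = central angle GPS-39→GNSS5 = 0.022909 rad  (haversine)
θ₁₃ = bearing GPS-39→GNSS5 = 300.289°,  θ₁₂ = bearing GPS-39→SEIS1 = 101.459°
dₓₜ = R·arcsin(sin δ₁₃ · sin(θ₁₃ − θ₁₂)) = 6375·arcsin(0.02291·sin(198.830°)) = -47.134 km
|dₓₜ| = 47.134 km

47.1 km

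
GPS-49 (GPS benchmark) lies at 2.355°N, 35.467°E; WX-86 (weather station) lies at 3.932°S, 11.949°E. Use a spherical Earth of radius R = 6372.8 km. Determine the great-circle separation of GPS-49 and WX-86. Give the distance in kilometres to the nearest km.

Δφ = -6.2870°,  Δλ = -23.5180°
a = sin²(Δφ/2) + cos φ₁ cos φ₂ sin²(Δλ/2) = 0.044407
c = 2·arcsin(√a) = 0.424642 rad = 24.3302°
d = R·c = 6372.8 × 0.424642 = 2706.2 km

2706 km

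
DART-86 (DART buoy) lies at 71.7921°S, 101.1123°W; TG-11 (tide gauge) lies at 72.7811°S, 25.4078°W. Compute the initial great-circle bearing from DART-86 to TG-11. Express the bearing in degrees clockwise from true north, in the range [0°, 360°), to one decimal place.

Δλ = 75.7045°
y = sin Δλ · cos φ₂ = 0.286857
x = cos φ₁ sin φ₂ − sin φ₁ cos φ₂ cos Δλ = -0.229026
θ = atan2(y, x) = 128.6039° → 128.6039° (mod 360°)

128.6°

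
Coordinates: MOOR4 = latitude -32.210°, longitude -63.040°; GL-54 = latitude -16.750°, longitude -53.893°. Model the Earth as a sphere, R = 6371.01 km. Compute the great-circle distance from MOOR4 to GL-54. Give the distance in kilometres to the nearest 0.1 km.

1950.2 km

Δφ = 15.4600°,  Δλ = 9.1470°
a = sin²(Δφ/2) + cos φ₁ cos φ₂ sin²(Δλ/2) = 0.023243
c = 2·arcsin(√a) = 0.306107 rad = 17.5386°
d = R·c = 6371.01 × 0.306107 = 1950.2 km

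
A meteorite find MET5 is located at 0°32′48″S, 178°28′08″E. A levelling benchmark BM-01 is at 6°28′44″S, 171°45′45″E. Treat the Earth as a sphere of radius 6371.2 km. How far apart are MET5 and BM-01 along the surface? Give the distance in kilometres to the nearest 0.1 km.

MET5: φ = -0.54667°, λ = +178.46889°
BM-01: φ = -6.47889°, λ = +171.76250°
Δφ = -5.9322°,  Δλ = -6.7064°
a = sin²(Δφ/2) + cos φ₁ cos φ₂ sin²(Δλ/2) = 0.006077
c = 2·arcsin(√a) = 0.156065 rad = 8.9419°
d = R·c = 6371.2 × 0.156065 = 994.3 km

994.3 km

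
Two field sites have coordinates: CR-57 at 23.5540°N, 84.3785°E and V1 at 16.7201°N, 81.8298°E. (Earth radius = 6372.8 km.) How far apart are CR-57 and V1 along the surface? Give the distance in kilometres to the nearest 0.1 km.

Δφ = -6.8339°,  Δλ = -2.5487°
a = sin²(Δφ/2) + cos φ₁ cos φ₂ sin²(Δλ/2) = 0.003987
c = 2·arcsin(√a) = 0.126363 rad = 7.2401°
d = R·c = 6372.8 × 0.126363 = 805.3 km

805.3 km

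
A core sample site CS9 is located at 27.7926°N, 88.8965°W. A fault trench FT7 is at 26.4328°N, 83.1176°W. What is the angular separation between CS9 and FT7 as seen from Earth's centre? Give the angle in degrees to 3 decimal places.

Δφ = -1.3598°,  Δλ = 5.7789°
a = sin²(Δφ/2) + cos φ₁ cos φ₂ sin²(Δλ/2) = 0.002154
c = 2·arcsin(√a) = 0.092850 rad = 5.3199°

5.320°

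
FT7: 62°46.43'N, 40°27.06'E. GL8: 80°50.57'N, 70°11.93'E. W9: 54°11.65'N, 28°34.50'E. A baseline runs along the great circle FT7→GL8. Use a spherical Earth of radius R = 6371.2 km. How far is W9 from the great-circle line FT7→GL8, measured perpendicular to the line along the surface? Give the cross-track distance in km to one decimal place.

541.1 km

FT7: φ = +62.77383°, λ = +40.45100°
GL8: φ = +80.84283°, λ = +70.19883°
W9: φ = +54.19417°, λ = +28.57500°
δ₁₃ = central angle FT7→W9 = 0.184216 rad  (haversine)
θ₁₃ = bearing FT7→W9 = 221.093°,  θ₁₂ = bearing FT7→GL8 = 13.504°
dₓₜ = R·arcsin(sin δ₁₃ · sin(θ₁₃ − θ₁₂)) = 6371.2·arcsin(0.18318·sin(207.589°)) = -541.140 km
|dₓₜ| = 541.140 km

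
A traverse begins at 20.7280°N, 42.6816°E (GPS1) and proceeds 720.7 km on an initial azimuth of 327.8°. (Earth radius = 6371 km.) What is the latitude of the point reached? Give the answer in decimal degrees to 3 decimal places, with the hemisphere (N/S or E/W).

26.168°N

δ = d/R = 720.7/6371 = 0.113122 rad
φ₂ = arcsin(sin φ₁ cos δ + cos φ₁ sin δ cos θ)
   = arcsin(0.35393·0.99361 + 0.93527·0.11288·0.84619) = 26.16808°
λ₂ = λ₁ + atan2(sin θ sin δ cos φ₁, cos δ − sin φ₁ sin φ₂) = 38.83871°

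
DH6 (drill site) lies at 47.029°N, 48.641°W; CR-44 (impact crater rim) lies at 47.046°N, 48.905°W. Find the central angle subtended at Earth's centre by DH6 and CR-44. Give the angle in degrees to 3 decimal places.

0.181°

Δφ = 0.0170°,  Δλ = -0.2640°
a = sin²(Δφ/2) + cos φ₁ cos φ₂ sin²(Δλ/2) = 0.000002
c = 2·arcsin(√a) = 0.003154 rad = 0.1807°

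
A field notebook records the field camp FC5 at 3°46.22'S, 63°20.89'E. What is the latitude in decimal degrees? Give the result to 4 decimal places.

3.7703°S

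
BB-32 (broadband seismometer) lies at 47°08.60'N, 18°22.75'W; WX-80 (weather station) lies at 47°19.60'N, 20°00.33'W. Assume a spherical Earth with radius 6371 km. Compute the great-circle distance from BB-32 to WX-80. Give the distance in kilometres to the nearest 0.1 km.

124.5 km

BB-32: φ = +47.14333°, λ = -18.37917°
WX-80: φ = +47.32667°, λ = -20.00550°
Δφ = 0.1833°,  Δλ = -1.6263°
a = sin²(Δφ/2) + cos φ₁ cos φ₂ sin²(Δλ/2) = 0.000095
c = 2·arcsin(√a) = 0.019537 rad = 1.1194°
d = R·c = 6371 × 0.019537 = 124.5 km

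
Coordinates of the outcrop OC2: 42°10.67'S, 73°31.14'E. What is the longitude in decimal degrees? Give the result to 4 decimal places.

73.5190°E

73° + 31.14′/60 = 73 + 0.51900 = 73.5190°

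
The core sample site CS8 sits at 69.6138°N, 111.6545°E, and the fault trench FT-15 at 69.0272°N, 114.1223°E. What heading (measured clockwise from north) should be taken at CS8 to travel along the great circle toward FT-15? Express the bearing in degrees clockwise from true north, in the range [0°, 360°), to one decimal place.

122.8°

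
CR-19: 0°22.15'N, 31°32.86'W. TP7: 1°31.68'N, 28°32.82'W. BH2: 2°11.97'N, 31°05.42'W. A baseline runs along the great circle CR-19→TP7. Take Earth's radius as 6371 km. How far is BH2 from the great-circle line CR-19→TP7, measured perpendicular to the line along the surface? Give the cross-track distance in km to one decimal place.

171.5 km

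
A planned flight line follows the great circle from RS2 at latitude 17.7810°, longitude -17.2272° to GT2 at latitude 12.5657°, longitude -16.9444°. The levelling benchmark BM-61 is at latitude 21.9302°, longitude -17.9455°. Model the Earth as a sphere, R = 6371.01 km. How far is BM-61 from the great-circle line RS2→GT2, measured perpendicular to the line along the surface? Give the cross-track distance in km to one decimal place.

49.6 km

δ₁₃ = central angle RS2→BM-61 = 0.073370 rad  (haversine)
θ₁₃ = bearing RS2→BM-61 = 350.872°,  θ₁₂ = bearing RS2→GT2 = 176.966°
dₓₜ = R·arcsin(sin δ₁₃ · sin(θ₁₃ − θ₁₂)) = 6371.01·arcsin(0.07330·sin(173.906°)) = 49.581 km
|dₓₜ| = 49.581 km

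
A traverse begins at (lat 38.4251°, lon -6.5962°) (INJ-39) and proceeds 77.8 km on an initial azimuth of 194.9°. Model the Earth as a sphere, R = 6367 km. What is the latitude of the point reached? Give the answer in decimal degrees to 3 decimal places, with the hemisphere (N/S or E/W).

37.748°N

δ = d/R = 77.8/6367 = 0.012219 rad
φ₂ = arcsin(sin φ₁ cos δ + cos φ₁ sin δ cos θ)
   = arcsin(0.62149·0.99993 + 0.78342·0.01222·-0.96638) = 37.74831°
λ₂ = λ₁ + atan2(sin θ sin δ cos φ₁, cos δ − sin φ₁ sin φ₂) = -6.82387°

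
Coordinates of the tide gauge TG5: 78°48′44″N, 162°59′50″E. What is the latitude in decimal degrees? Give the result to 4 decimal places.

78° + 48′/60 + 44″/3600 = 78 + 0.80000 + 0.01222 = 78.8122°

78.8122°N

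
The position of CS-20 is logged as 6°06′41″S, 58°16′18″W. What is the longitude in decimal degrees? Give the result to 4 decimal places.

58° + 16′/60 + 18″/3600 = 58 + 0.26667 + 0.00500 = 58.2717°

58.2717°W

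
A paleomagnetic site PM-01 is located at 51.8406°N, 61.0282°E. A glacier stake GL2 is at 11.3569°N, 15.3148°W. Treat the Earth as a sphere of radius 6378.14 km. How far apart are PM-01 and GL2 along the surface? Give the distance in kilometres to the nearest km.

8090 km

Δφ = -40.4837°,  Δλ = -76.3430°
a = sin²(Δφ/2) + cos φ₁ cos φ₂ sin²(Δλ/2) = 0.351070
c = 2·arcsin(√a) = 1.268345 rad = 72.6708°
d = R·c = 6378.14 × 1.268345 = 8089.7 km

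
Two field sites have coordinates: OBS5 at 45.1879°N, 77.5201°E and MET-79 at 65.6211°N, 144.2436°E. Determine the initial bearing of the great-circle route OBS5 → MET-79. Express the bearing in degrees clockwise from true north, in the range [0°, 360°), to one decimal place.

35.8°

Δλ = 66.7235°
y = sin Δλ · cos φ₂ = 0.379173
x = cos φ₁ sin φ₂ − sin φ₁ cos φ₂ cos Δλ = 0.526226
θ = atan2(y, x) = 35.7747° → 35.7747° (mod 360°)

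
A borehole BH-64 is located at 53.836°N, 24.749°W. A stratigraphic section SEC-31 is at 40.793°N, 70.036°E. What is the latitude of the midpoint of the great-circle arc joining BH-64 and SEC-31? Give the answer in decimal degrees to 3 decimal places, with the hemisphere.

Bx = cos φ₂ cos Δλ = -0.063153,  By = cos φ₂ sin Δλ = 0.754436
φₘ = atan2(sin φ₁ + sin φ₂, √((cos φ₁ + Bx)² + By²)) = 57.78832°
λₘ = λ₁ + atan2(By, cos φ₁ + Bx) = 30.31813°

57.788°N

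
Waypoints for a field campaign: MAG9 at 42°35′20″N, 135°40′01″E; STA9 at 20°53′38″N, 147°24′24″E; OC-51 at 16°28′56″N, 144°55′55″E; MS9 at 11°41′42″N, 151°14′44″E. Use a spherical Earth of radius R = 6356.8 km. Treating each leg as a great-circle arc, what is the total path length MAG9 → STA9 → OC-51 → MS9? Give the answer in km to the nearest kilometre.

4060 km

MAG9: φ = +42.58889°, λ = +135.66694°
STA9: φ = +20.89389°, λ = +147.40667°
OC-51: φ = +16.48222°, λ = +144.93194°
MS9: φ = +11.69500°, λ = +151.24556°
MAG9→STA9: c = 0.415841 rad, d = 2643.42 km
STA9→OC-51: c = 0.087187 rad, d = 554.23 km
OC-51→MS9: c = 0.135630 rad, d = 862.17 km
Total = 2643.42 + 554.23 + 862.17 = 4059.82 km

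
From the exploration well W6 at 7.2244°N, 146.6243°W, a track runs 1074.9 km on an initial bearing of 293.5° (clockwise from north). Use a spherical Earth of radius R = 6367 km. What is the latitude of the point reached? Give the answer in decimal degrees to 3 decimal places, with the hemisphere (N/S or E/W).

10.978°N

δ = d/R = 1074.9/6367 = 0.168824 rad
φ₂ = arcsin(sin φ₁ cos δ + cos φ₁ sin δ cos θ)
   = arcsin(0.12576·0.98578 + 0.99206·0.16802·0.39875) = 10.97817°
λ₂ = λ₁ + atan2(sin θ sin δ cos φ₁, cos δ − sin φ₁ sin φ₂) = -155.65475°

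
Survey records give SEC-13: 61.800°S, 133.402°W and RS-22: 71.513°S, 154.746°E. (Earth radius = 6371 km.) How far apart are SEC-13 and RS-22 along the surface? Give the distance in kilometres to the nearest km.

3120 km

Δφ = -9.7130°,  Δλ = -71.8520°
a = sin²(Δφ/2) + cos φ₁ cos φ₂ sin²(Δλ/2) = 0.058752
c = 2·arcsin(√a) = 0.489654 rad = 28.0551°
d = R·c = 6371 × 0.489654 = 3119.6 km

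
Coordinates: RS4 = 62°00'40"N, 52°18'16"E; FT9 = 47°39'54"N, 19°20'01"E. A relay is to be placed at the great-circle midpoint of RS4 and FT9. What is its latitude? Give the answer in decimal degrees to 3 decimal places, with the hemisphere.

RS4: φ = +62.01111°, λ = +52.30444°
FT9: φ = +47.66500°, λ = +19.33361°
Bx = cos φ₂ cos Δλ = 0.565001,  By = cos φ₂ sin Δλ = -0.366507
φₘ = atan2(sin φ₁ + sin φ₂, √((cos φ₁ + Bx)² + By²)) = 55.92503°
λₘ = λ₁ + atan2(By, cos φ₁ + Bx) = 32.79254°

55.925°N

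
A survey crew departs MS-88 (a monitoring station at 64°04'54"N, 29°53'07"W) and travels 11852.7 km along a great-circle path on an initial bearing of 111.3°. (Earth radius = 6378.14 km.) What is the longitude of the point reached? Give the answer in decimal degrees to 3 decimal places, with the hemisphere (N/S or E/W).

MS-88: φ = +64.08167°, λ = -29.88528°
δ = d/R = 11852.7/6378.14 = 1.858332 rad
φ₂ = arcsin(sin φ₁ cos δ + cos φ₁ sin δ cos θ)
   = arcsin(0.89942·-0.28359 + 0.43709·0.95895·-0.36325) = -24.03663°
λ₂ = λ₁ + atan2(sin θ sin δ cos φ₁, cos δ − sin φ₁ sin φ₂) = 48.14904°

48.149°E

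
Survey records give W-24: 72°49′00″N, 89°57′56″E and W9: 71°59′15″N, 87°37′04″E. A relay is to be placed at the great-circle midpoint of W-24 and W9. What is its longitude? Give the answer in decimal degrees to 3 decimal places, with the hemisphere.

W-24: φ = +72.81667°, λ = +89.96556°
W9: φ = +71.98750°, λ = +87.61778°
Bx = cos φ₂ cos Δλ = 0.308965,  By = cos φ₂ sin Δλ = -0.012667
φₘ = atan2(sin φ₁ + sin φ₂, √((cos φ₁ + Bx)² + By²)) = 72.40555°
λₘ = λ₁ + atan2(By, cos φ₁ + Bx) = 88.76488°

88.765°E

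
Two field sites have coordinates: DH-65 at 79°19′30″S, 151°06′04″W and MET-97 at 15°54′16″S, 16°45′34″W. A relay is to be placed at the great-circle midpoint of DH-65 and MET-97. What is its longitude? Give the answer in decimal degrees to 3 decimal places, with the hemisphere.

DH-65: φ = -79.32500°, λ = -151.10111°
MET-97: φ = -15.90444°, λ = -16.75944°
Bx = cos φ₂ cos Δλ = -0.672180,  By = cos φ₂ sin Δλ = 0.687807
φₘ = atan2(sin φ₁ + sin φ₂, √((cos φ₁ + Bx)² + By²)) = -56.15522°
λₘ = λ₁ + atan2(By, cos φ₁ + Bx) = -25.80401°

25.804°W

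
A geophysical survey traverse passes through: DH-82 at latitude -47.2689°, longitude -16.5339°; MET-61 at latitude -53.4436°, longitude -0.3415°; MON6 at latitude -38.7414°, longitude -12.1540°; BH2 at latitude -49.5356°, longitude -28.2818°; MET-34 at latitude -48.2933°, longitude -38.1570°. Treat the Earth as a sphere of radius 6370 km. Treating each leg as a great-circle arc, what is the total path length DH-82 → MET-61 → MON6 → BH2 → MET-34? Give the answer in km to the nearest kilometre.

DH-82→MET-61: c = 0.209352 rad, d = 1333.57 km
MET-61→MON6: c = 0.292868 rad, d = 1865.57 km
MON6→BH2: c = 0.275148 rad, d = 1752.69 km
BH2→MET-34: c = 0.115236 rad, d = 734.06 km
Total = 1333.57 + 1865.57 + 1752.69 + 734.06 = 5685.89 km

5686 km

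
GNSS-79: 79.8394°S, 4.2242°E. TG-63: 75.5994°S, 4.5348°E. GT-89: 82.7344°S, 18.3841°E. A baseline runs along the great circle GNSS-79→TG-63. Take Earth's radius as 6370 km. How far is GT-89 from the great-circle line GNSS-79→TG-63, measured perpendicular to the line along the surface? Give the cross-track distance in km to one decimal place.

203.4 km

δ₁₃ = central angle GNSS-79→GT-89 = 0.062526 rad  (haversine)
θ₁₃ = bearing GNSS-79→GT-89 = 150.322°,  θ₁₂ = bearing GNSS-79→TG-63 = 1.045°
dₓₜ = R·arcsin(sin δ₁₃ · sin(θ₁₃ − θ₁₂)) = 6370·arcsin(0.06248·sin(149.277°)) = 203.382 km
|dₓₜ| = 203.382 km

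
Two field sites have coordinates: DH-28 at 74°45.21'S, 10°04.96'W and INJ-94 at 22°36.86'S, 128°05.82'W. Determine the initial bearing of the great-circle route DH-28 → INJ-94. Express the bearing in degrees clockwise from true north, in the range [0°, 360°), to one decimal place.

DH-28: φ = -74.75350°, λ = -10.08267°
INJ-94: φ = -22.61433°, λ = -128.09700°
Δλ = -118.0143°
y = sin Δλ · cos φ₂ = -0.814953
x = cos φ₁ sin φ₂ − sin φ₁ cos φ₂ cos Δλ = -0.519439
θ = atan2(y, x) = -122.5128° → 237.4872° (mod 360°)

237.5°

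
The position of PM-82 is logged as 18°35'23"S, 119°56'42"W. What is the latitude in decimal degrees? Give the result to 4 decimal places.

18° + 35′/60 + 23″/3600 = 18 + 0.58333 + 0.00639 = 18.5897°

18.5897°S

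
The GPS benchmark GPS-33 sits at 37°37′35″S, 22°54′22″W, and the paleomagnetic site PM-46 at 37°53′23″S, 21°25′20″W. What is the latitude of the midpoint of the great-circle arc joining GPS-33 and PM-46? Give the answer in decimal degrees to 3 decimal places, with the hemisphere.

37.760°S

GPS-33: φ = -37.62639°, λ = -22.90611°
PM-46: φ = -37.88972°, λ = -21.42222°
Bx = cos φ₂ cos Δλ = 0.788930,  By = cos φ₂ sin Δλ = 0.020437
φₘ = atan2(sin φ₁ + sin φ₂, √((cos φ₁ + Bx)² + By²)) = -37.76038°
λₘ = λ₁ + atan2(By, cos φ₁ + Bx) = -22.16549°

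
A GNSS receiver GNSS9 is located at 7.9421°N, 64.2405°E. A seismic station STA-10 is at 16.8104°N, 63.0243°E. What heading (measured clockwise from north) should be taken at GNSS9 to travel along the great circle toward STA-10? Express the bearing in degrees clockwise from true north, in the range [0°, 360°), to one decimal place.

352.5°

Δλ = -1.2162°
y = sin Δλ · cos φ₂ = -0.020318
x = cos φ₁ sin φ₂ − sin φ₁ cos φ₂ cos Δλ = 0.154194
θ = atan2(y, x) = -7.5066° → 352.4934° (mod 360°)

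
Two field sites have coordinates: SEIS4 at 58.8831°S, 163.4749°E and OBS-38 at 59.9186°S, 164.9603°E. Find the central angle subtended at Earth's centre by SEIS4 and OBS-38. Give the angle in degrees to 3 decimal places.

1.282°

Δφ = -1.0355°,  Δλ = 1.4854°
a = sin²(Δφ/2) + cos φ₁ cos φ₂ sin²(Δλ/2) = 0.000125
c = 2·arcsin(√a) = 0.022377 rad = 1.2821°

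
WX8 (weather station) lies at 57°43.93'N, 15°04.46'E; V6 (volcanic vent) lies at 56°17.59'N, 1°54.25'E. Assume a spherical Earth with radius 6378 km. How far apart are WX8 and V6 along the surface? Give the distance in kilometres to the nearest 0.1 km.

812.7 km

WX8: φ = +57.73217°, λ = +15.07433°
V6: φ = +56.29317°, λ = +1.90417°
Δφ = -1.4390°,  Δλ = -13.1702°
a = sin²(Δφ/2) + cos φ₁ cos φ₂ sin²(Δλ/2) = 0.004054
c = 2·arcsin(√a) = 0.127428 rad = 7.3011°
d = R·c = 6378 × 0.127428 = 812.7 km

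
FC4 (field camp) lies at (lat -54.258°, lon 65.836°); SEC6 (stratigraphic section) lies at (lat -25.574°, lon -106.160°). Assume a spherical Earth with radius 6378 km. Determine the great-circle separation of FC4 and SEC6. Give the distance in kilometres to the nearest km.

11117 km

Δφ = 28.6840°,  Δλ = -171.9960°
a = sin²(Δφ/2) + cos φ₁ cos φ₂ sin²(Δλ/2) = 0.585701
c = 2·arcsin(√a) = 1.743049 rad = 99.8693°
d = R·c = 6378 × 1.743049 = 11117.2 km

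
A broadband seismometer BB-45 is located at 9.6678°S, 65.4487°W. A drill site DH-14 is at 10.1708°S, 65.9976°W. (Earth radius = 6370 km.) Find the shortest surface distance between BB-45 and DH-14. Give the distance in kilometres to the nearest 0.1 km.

82.1 km

Δφ = -0.5030°,  Δλ = -0.5489°
a = sin²(Δφ/2) + cos φ₁ cos φ₂ sin²(Δλ/2) = 0.000042
c = 2·arcsin(√a) = 0.012889 rad = 0.7385°
d = R·c = 6370 × 0.012889 = 82.1 km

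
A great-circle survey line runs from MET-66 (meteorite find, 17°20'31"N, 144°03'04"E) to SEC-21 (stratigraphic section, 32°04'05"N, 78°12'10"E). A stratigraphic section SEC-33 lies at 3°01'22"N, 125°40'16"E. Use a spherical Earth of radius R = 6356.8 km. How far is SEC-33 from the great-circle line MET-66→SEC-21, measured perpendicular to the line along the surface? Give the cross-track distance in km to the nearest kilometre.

2283 km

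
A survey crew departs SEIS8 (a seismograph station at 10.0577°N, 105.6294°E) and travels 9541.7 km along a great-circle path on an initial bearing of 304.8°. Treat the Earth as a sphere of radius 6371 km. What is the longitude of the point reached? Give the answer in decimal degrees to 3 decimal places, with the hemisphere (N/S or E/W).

13.708°E

δ = d/R = 9541.7/6371 = 1.497677 rad
φ₂ = arcsin(sin φ₁ cos δ + cos φ₁ sin δ cos θ)
   = arcsin(0.17464·0.07305 + 0.98463·0.99733·0.57071) = 34.97365°
λ₂ = λ₁ + atan2(sin θ sin δ cos φ₁, cos δ − sin φ₁ sin φ₂) = 13.70816°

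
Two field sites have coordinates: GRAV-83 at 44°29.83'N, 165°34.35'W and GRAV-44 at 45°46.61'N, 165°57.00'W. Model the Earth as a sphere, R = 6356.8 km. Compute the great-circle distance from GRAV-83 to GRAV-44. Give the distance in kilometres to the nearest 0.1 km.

145.0 km

GRAV-83: φ = +44.49717°, λ = -165.57250°
GRAV-44: φ = +45.77683°, λ = -165.95000°
Δφ = 1.2797°,  Δλ = -0.3775°
a = sin²(Δφ/2) + cos φ₁ cos φ₂ sin²(Δλ/2) = 0.000130
c = 2·arcsin(√a) = 0.022813 rad = 1.3071°
d = R·c = 6356.8 × 0.022813 = 145.0 km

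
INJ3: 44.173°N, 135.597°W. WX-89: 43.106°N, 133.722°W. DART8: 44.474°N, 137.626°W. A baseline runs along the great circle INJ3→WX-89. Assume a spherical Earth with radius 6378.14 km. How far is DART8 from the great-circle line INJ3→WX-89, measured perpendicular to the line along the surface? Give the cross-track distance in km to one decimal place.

δ₁₃ = central angle INJ3→DART8 = 0.025873 rad  (haversine)
θ₁₃ = bearing INJ3→DART8 = 282.423°,  θ₁₂ = bearing INJ3→WX-89 = 127.529°
dₓₜ = R·arcsin(sin δ₁₃ · sin(θ₁₃ − θ₁₂)) = 6378.14·arcsin(0.02587·sin(154.893°)) = 70.012 km
|dₓₜ| = 70.012 km

70.0 km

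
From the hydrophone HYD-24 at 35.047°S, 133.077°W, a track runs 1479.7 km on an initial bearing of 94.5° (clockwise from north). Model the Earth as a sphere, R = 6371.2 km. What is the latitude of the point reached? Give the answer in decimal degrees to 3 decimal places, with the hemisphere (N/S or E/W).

35.003°S

δ = d/R = 1479.7/6371.2 = 0.232248 rad
φ₂ = arcsin(sin φ₁ cos δ + cos φ₁ sin δ cos θ)
   = arcsin(-0.57425·0.97315 + 0.81868·0.23017·-0.07846) = -35.00267°
λ₂ = λ₁ + atan2(sin θ sin δ cos φ₁, cos δ − sin φ₁ sin φ₂) = -116.80941°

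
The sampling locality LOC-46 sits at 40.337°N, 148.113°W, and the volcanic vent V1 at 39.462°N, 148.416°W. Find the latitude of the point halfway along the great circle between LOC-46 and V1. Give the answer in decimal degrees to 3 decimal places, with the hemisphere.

Bx = cos φ₂ cos Δλ = 0.772035,  By = cos φ₂ sin Δλ = -0.004083
φₘ = atan2(sin φ₁ + sin φ₂, √((cos φ₁ + Bx)² + By²)) = 39.89960°
λₘ = λ₁ + atan2(By, cos φ₁ + Bx) = -148.26547°

39.900°N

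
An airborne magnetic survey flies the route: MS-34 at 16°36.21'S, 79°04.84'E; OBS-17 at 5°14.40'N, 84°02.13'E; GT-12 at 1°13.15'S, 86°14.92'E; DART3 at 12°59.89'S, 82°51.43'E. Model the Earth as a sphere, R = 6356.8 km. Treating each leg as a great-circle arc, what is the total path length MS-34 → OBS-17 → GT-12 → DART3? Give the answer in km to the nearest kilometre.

MS-34: φ = -16.60350°, λ = +79.08067°
OBS-17: φ = +5.24000°, λ = +84.03550°
GT-12: φ = -1.21917°, λ = +86.24867°
DART3: φ = -12.99817°, λ = +82.85717°
MS-34→OBS-17: c = 0.390714 rad, d = 2483.69 km
OBS-17→GT-12: c = 0.119153 rad, d = 757.43 km
GT-12→DART3: c = 0.213779 rad, d = 1358.95 km
Total = 2483.69 + 757.43 + 1358.95 = 4600.07 km

4600 km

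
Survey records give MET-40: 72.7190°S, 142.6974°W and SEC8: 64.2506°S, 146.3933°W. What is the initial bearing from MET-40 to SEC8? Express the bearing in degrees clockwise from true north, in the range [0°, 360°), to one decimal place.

Δλ = -3.6959°
y = sin Δλ · cos φ₂ = -0.028004
x = cos φ₁ sin φ₂ − sin φ₁ cos φ₂ cos Δλ = 0.146401
θ = atan2(y, x) = -10.8289° → 349.1711° (mod 360°)

349.2°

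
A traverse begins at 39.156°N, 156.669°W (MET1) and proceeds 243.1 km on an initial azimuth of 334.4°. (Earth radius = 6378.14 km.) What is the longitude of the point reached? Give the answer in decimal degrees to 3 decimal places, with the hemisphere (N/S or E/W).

157.921°W

δ = d/R = 243.1/6378.14 = 0.038115 rad
φ₂ = arcsin(sin φ₁ cos δ + cos φ₁ sin δ cos θ)
   = arcsin(0.63143·0.99927 + 0.77543·0.03811·0.90183) = 41.11882°
λ₂ = λ₁ + atan2(sin θ sin δ cos φ₁, cos δ − sin φ₁ sin φ₂) = -157.92133°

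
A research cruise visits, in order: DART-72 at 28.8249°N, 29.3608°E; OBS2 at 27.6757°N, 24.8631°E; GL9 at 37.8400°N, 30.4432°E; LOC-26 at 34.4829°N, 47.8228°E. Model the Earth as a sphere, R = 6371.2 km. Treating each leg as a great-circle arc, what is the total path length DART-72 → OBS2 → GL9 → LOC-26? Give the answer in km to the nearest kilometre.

DART-72→OBS2: c = 0.071994 rad, d = 458.69 km
OBS2→GL9: c = 0.195289 rad, d = 1244.23 km
GL9→LOC-26: c = 0.251400 rad, d = 1601.72 km
Total = 458.69 + 1244.23 + 1601.72 = 3304.63 km

3305 km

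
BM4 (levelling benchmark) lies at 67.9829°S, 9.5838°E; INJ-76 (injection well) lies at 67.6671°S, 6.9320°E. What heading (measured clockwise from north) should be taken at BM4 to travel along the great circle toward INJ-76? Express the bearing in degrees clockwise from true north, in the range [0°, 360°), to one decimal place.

286.3°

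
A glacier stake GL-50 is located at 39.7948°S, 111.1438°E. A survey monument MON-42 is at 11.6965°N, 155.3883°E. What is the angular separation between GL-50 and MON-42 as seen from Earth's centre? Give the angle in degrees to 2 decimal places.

65.84°

Δφ = 51.4913°,  Δλ = 44.2445°
a = sin²(Δφ/2) + cos φ₁ cos φ₂ sin²(Δλ/2) = 0.295383
c = 2·arcsin(√a) = 1.149183 rad = 65.8433°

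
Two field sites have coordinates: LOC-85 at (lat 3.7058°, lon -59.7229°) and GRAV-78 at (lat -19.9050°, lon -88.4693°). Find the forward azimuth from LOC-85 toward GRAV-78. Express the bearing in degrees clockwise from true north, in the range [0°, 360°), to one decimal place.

229.0°

Δλ = -28.7464°
y = sin Δλ · cos φ₂ = -0.452202
x = cos φ₁ sin φ₂ − sin φ₁ cos φ₂ cos Δλ = -0.393032
θ = atan2(y, x) = -130.9956° → 229.0044° (mod 360°)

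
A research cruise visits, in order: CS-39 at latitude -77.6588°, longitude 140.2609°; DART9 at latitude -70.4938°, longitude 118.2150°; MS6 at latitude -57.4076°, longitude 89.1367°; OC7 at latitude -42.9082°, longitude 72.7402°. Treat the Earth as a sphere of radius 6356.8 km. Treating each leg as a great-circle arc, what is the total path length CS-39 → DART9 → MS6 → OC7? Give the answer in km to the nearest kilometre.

CS-39→DART9: c = 0.161589 rad, d = 1027.19 km
DART9→MS6: c = 0.313176 rad, d = 1990.80 km
MS6→OC7: c = 0.310749 rad, d = 1975.37 km
Total = 1027.19 + 1990.80 + 1975.37 = 4993.35 km

4993 km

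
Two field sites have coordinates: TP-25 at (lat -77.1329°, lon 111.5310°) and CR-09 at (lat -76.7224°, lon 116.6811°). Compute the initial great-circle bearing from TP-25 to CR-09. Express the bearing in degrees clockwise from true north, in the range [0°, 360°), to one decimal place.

73.1°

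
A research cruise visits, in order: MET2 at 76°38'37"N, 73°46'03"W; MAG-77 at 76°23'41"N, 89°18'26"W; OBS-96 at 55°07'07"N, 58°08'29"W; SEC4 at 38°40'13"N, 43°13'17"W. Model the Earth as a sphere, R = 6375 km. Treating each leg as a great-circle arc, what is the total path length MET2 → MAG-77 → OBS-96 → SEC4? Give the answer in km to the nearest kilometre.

5234 km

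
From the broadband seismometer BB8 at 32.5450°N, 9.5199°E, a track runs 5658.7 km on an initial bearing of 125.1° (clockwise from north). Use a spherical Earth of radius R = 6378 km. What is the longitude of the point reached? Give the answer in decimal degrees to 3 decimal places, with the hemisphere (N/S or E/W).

δ = d/R = 5658.7/6378 = 0.887222 rad
φ₂ = arcsin(sin φ₁ cos δ + cos φ₁ sin δ cos θ)
   = arcsin(0.53796·0.63157 + 0.84297·0.77532·-0.57501) = -2.06579°
λ₂ = λ₁ + atan2(sin θ sin δ cos φ₁, cos δ − sin φ₁ sin φ₂) = 48.92063°

48.921°E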